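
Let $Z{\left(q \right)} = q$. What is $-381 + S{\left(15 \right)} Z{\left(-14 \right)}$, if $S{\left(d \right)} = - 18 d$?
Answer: $3399$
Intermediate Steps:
$-381 + S{\left(15 \right)} Z{\left(-14 \right)} = -381 + \left(-18\right) 15 \left(-14\right) = -381 - -3780 = -381 + 3780 = 3399$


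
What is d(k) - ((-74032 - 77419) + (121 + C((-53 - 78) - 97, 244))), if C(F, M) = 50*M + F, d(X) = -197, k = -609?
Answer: 139161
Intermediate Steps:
C(F, M) = F + 50*M
d(k) - ((-74032 - 77419) + (121 + C((-53 - 78) - 97, 244))) = -197 - ((-74032 - 77419) + (121 + (((-53 - 78) - 97) + 50*244))) = -197 - (-151451 + (121 + ((-131 - 97) + 12200))) = -197 - (-151451 + (121 + (-228 + 12200))) = -197 - (-151451 + (121 + 11972)) = -197 - (-151451 + 12093) = -197 - 1*(-139358) = -197 + 139358 = 139161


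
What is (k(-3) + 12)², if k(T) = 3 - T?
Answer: 324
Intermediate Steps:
(k(-3) + 12)² = ((3 - 1*(-3)) + 12)² = ((3 + 3) + 12)² = (6 + 12)² = 18² = 324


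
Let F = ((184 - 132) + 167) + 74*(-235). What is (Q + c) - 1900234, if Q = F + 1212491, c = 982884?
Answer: 277970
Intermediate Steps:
F = -17171 (F = (52 + 167) - 17390 = 219 - 17390 = -17171)
Q = 1195320 (Q = -17171 + 1212491 = 1195320)
(Q + c) - 1900234 = (1195320 + 982884) - 1900234 = 2178204 - 1900234 = 277970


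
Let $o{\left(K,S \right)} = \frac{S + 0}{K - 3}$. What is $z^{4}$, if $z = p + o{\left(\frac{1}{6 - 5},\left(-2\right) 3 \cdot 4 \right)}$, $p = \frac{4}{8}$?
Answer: $\frac{390625}{16} \approx 24414.0$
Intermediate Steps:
$p = \frac{1}{2}$ ($p = 4 \cdot \frac{1}{8} = \frac{1}{2} \approx 0.5$)
$o{\left(K,S \right)} = \frac{S}{-3 + K}$
$z = \frac{25}{2}$ ($z = \frac{1}{2} + \frac{\left(-2\right) 3 \cdot 4}{-3 + \frac{1}{6 - 5}} = \frac{1}{2} + \frac{\left(-6\right) 4}{-3 + 1^{-1}} = \frac{1}{2} - \frac{24}{-3 + 1} = \frac{1}{2} - \frac{24}{-2} = \frac{1}{2} - -12 = \frac{1}{2} + 12 = \frac{25}{2} \approx 12.5$)
$z^{4} = \left(\frac{25}{2}\right)^{4} = \frac{390625}{16}$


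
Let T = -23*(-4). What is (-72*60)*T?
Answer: -397440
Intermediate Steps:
T = 92
(-72*60)*T = -72*60*92 = -4320*92 = -397440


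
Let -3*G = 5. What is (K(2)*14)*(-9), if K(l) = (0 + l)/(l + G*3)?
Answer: 84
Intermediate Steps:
G = -5/3 (G = -⅓*5 = -5/3 ≈ -1.6667)
K(l) = l/(-5 + l) (K(l) = (0 + l)/(l - 5/3*3) = l/(l - 5) = l/(-5 + l))
(K(2)*14)*(-9) = ((2/(-5 + 2))*14)*(-9) = ((2/(-3))*14)*(-9) = ((2*(-⅓))*14)*(-9) = -⅔*14*(-9) = -28/3*(-9) = 84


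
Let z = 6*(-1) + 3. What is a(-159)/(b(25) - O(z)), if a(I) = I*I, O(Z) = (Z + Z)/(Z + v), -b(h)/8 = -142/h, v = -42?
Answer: 1896075/3398 ≈ 558.00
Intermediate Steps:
z = -3 (z = -6 + 3 = -3)
b(h) = 1136/h (b(h) = -(-1136)/h = 1136/h)
O(Z) = 2*Z/(-42 + Z) (O(Z) = (Z + Z)/(Z - 42) = (2*Z)/(-42 + Z) = 2*Z/(-42 + Z))
a(I) = I**2
a(-159)/(b(25) - O(z)) = (-159)**2/(1136/25 - 2*(-3)/(-42 - 3)) = 25281/(1136*(1/25) - 2*(-3)/(-45)) = 25281/(1136/25 - 2*(-3)*(-1)/45) = 25281/(1136/25 - 1*2/15) = 25281/(1136/25 - 2/15) = 25281/(3398/75) = 25281*(75/3398) = 1896075/3398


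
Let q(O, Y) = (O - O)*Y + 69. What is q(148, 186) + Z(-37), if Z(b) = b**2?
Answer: 1438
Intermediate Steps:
q(O, Y) = 69 (q(O, Y) = 0*Y + 69 = 0 + 69 = 69)
q(148, 186) + Z(-37) = 69 + (-37)**2 = 69 + 1369 = 1438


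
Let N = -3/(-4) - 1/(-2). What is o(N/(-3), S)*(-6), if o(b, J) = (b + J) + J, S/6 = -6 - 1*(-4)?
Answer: 293/2 ≈ 146.50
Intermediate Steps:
S = -12 (S = 6*(-6 - 1*(-4)) = 6*(-6 + 4) = 6*(-2) = -12)
N = 5/4 (N = -3*(-¼) - 1*(-½) = ¾ + ½ = 5/4 ≈ 1.2500)
o(b, J) = b + 2*J (o(b, J) = (J + b) + J = b + 2*J)
o(N/(-3), S)*(-6) = ((5/4)/(-3) + 2*(-12))*(-6) = ((5/4)*(-⅓) - 24)*(-6) = (-5/12 - 24)*(-6) = -293/12*(-6) = 293/2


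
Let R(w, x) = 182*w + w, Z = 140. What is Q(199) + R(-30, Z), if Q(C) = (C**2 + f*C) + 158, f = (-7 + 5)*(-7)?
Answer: 37055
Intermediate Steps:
R(w, x) = 183*w
f = 14 (f = -2*(-7) = 14)
Q(C) = 158 + C**2 + 14*C (Q(C) = (C**2 + 14*C) + 158 = 158 + C**2 + 14*C)
Q(199) + R(-30, Z) = (158 + 199**2 + 14*199) + 183*(-30) = (158 + 39601 + 2786) - 5490 = 42545 - 5490 = 37055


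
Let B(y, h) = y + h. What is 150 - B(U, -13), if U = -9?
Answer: 172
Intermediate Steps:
B(y, h) = h + y
150 - B(U, -13) = 150 - (-13 - 9) = 150 - 1*(-22) = 150 + 22 = 172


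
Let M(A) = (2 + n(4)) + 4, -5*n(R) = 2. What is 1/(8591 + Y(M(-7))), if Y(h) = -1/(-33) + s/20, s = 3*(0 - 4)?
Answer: 165/1417421 ≈ 0.00011641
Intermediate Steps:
s = -12 (s = 3*(-4) = -12)
n(R) = -⅖ (n(R) = -⅕*2 = -⅖)
M(A) = 28/5 (M(A) = (2 - ⅖) + 4 = 8/5 + 4 = 28/5)
Y(h) = -94/165 (Y(h) = -1/(-33) - 12/20 = -1*(-1/33) - 12*1/20 = 1/33 - ⅗ = -94/165)
1/(8591 + Y(M(-7))) = 1/(8591 - 94/165) = 1/(1417421/165) = 165/1417421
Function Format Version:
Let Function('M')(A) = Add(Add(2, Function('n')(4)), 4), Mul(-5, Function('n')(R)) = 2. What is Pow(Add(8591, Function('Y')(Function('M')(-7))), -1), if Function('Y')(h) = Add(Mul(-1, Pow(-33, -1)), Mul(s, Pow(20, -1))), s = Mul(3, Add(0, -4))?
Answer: Rational(165, 1417421) ≈ 0.00011641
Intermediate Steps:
s = -12 (s = Mul(3, -4) = -12)
Function('n')(R) = Rational(-2, 5) (Function('n')(R) = Mul(Rational(-1, 5), 2) = Rational(-2, 5))
Function('M')(A) = Rational(28, 5) (Function('M')(A) = Add(Add(2, Rational(-2, 5)), 4) = Add(Rational(8, 5), 4) = Rational(28, 5))
Function('Y')(h) = Rational(-94, 165) (Function('Y')(h) = Add(Mul(-1, Pow(-33, -1)), Mul(-12, Pow(20, -1))) = Add(Mul(-1, Rational(-1, 33)), Mul(-12, Rational(1, 20))) = Add(Rational(1, 33), Rational(-3, 5)) = Rational(-94, 165))
Pow(Add(8591, Function('Y')(Function('M')(-7))), -1) = Pow(Add(8591, Rational(-94, 165)), -1) = Pow(Rational(1417421, 165), -1) = Rational(165, 1417421)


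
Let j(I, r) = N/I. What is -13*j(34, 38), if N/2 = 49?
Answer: -637/17 ≈ -37.471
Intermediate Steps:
N = 98 (N = 2*49 = 98)
j(I, r) = 98/I
-13*j(34, 38) = -1274/34 = -13*49/17 = -637/17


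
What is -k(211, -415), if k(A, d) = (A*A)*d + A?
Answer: 18476004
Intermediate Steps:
k(A, d) = A + d*A**2 (k(A, d) = A**2*d + A = d*A**2 + A = A + d*A**2)
-k(211, -415) = -211*(1 + 211*(-415)) = -211*(1 - 87565) = -211*(-87564) = -1*(-18476004) = 18476004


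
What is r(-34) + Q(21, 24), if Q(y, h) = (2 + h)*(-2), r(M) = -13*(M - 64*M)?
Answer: -27898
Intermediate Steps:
r(M) = 819*M (r(M) = -(-819)*M = 819*M)
Q(y, h) = -4 - 2*h
r(-34) + Q(21, 24) = 819*(-34) + (-4 - 2*24) = -27846 + (-4 - 48) = -27846 - 52 = -27898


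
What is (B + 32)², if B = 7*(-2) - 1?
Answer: 289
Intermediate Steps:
B = -15 (B = -14 - 1 = -15)
(B + 32)² = (-15 + 32)² = 17² = 289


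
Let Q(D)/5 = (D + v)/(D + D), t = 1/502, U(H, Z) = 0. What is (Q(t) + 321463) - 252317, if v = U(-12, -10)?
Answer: 138297/2 ≈ 69149.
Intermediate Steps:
t = 1/502 ≈ 0.0019920
v = 0
Q(D) = 5/2 (Q(D) = 5*((D + 0)/(D + D)) = 5*(D/((2*D))) = 5*(D*(1/(2*D))) = 5*(1/2) = 5/2)
(Q(t) + 321463) - 252317 = (5/2 + 321463) - 252317 = 642931/2 - 252317 = 138297/2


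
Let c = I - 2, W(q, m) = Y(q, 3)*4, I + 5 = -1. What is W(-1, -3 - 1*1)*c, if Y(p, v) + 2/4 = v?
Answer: -80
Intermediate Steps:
I = -6 (I = -5 - 1 = -6)
Y(p, v) = -1/2 + v
W(q, m) = 10 (W(q, m) = (-1/2 + 3)*4 = (5/2)*4 = 10)
c = -8 (c = -6 - 2 = -8)
W(-1, -3 - 1*1)*c = 10*(-8) = -80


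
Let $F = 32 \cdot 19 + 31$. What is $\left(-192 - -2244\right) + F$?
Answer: $2691$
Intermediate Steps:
$F = 639$ ($F = 608 + 31 = 639$)
$\left(-192 - -2244\right) + F = \left(-192 - -2244\right) + 639 = \left(-192 + 2244\right) + 639 = 2052 + 639 = 2691$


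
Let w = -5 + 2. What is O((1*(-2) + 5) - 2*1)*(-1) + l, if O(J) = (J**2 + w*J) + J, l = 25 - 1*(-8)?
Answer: 34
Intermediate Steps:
w = -3
l = 33 (l = 25 + 8 = 33)
O(J) = J**2 - 2*J (O(J) = (J**2 - 3*J) + J = J**2 - 2*J)
O((1*(-2) + 5) - 2*1)*(-1) + l = (((1*(-2) + 5) - 2*1)*(-2 + ((1*(-2) + 5) - 2*1)))*(-1) + 33 = (((-2 + 5) - 2)*(-2 + ((-2 + 5) - 2)))*(-1) + 33 = ((3 - 2)*(-2 + (3 - 2)))*(-1) + 33 = (1*(-2 + 1))*(-1) + 33 = (1*(-1))*(-1) + 33 = -1*(-1) + 33 = 1 + 33 = 34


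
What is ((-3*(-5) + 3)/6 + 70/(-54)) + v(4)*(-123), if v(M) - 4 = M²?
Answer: -66374/27 ≈ -2458.3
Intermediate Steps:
v(M) = 4 + M²
((-3*(-5) + 3)/6 + 70/(-54)) + v(4)*(-123) = ((-3*(-5) + 3)/6 + 70/(-54)) + (4 + 4²)*(-123) = ((15 + 3)*(⅙) + 70*(-1/54)) + (4 + 16)*(-123) = (18*(⅙) - 35/27) + 20*(-123) = (3 - 35/27) - 2460 = 46/27 - 2460 = -66374/27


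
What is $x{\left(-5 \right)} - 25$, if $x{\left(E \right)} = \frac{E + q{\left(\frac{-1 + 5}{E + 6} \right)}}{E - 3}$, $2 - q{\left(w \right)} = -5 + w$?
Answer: $- \frac{99}{4} \approx -24.75$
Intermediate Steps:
$q{\left(w \right)} = 7 - w$ ($q{\left(w \right)} = 2 - \left(-5 + w\right) = 7 - w$)
$x{\left(E \right)} = \frac{7 + E - \frac{4}{6 + E}}{-3 + E}$ ($x{\left(E \right)} = \frac{E + \left(7 - \frac{-1 + 5}{E + 6}\right)}{E - 3} = \frac{E + \left(7 - \frac{4}{6 + E}\right)}{-3 + E} = \frac{7 + E - \frac{4}{6 + E}}{-3 + E}$)
$x{\left(-5 \right)} - 25 = \frac{-4 + \left(6 - 5\right) \left(7 - 5\right)}{\left(-3 - 5\right) \left(6 - 5\right)} - 25 = \frac{-4 + 1 \cdot 2}{\left(-8\right) 1} - 25 = \left(- \frac{1}{8}\right) 1 \left(-4 + 2\right) - 25 = \left(- \frac{1}{8}\right) 1 \left(-2\right) - 25 = \frac{1}{4} - 25 = - \frac{99}{4}$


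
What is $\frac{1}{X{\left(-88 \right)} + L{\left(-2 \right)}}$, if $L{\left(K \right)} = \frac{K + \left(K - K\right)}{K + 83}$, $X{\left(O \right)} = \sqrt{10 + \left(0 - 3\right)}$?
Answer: $\frac{162}{45923} + \frac{6561 \sqrt{7}}{45923} \approx 0.38153$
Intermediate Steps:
$X{\left(O \right)} = \sqrt{7}$ ($X{\left(O \right)} = \sqrt{10 + \left(0 - 3\right)} = \sqrt{10 - 3} = \sqrt{7}$)
$L{\left(K \right)} = \frac{K}{83 + K}$ ($L{\left(K \right)} = \frac{K + 0}{83 + K} = \frac{K}{83 + K}$)
$\frac{1}{X{\left(-88 \right)} + L{\left(-2 \right)}} = \frac{1}{\sqrt{7} - \frac{2}{83 - 2}} = \frac{1}{\sqrt{7} - \frac{2}{81}} = \frac{1}{- \frac{2}{81} + \sqrt{7}}$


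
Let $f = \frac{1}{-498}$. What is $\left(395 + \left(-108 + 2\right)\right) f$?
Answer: $- \frac{289}{498} \approx -0.58032$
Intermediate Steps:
$f = - \frac{1}{498} \approx -0.002008$
$\left(395 + \left(-108 + 2\right)\right) f = \left(395 + \left(-108 + 2\right)\right) \left(- \frac{1}{498}\right) = \left(395 - 106\right) \left(- \frac{1}{498}\right) = 289 \left(- \frac{1}{498}\right) = - \frac{289}{498}$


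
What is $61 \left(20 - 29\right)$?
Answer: $-549$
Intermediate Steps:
$61 \left(20 - 29\right) = 61 \left(-9\right) = -549$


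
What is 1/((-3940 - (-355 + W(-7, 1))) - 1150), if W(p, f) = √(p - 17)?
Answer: I/(-4735*I + 2*√6) ≈ -0.00021119 + 2.1851e-7*I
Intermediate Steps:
W(p, f) = √(-17 + p)
1/((-3940 - (-355 + W(-7, 1))) - 1150) = 1/((-3940 - (-355 + √(-17 - 7))) - 1150) = 1/((-3940 - (-355 + √(-24))) - 1150) = 1/((-3940 - (-355 + 2*I*√6)) - 1150) = 1/((-3940 + (355 - 2*I*√6)) - 1150) = 1/((-3585 - 2*I*√6) - 1150) = 1/(-4735 - 2*I*√6)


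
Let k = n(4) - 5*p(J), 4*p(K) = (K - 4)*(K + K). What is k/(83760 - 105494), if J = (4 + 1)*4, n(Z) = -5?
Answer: 805/21734 ≈ 0.037039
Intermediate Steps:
J = 20 (J = 5*4 = 20)
p(K) = K*(-4 + K)/2 (p(K) = ((K - 4)*(K + K))/4 = ((-4 + K)*(2*K))/4 = (2*K*(-4 + K))/4 = K*(-4 + K)/2)
k = -805 (k = -5 - 5*20*(-4 + 20)/2 = -5 - 5*20*16/2 = -5 - 5*160 = -5 - 800 = -805)
k/(83760 - 105494) = -805/(83760 - 105494) = -805/(-21734) = -1/21734*(-805) = 805/21734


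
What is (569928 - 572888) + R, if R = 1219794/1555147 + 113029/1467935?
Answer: -965040512980221/326122101635 ≈ -2959.1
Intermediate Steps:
R = 280907859379/326122101635 (R = 1219794*(1/1555147) + 113029*(1/1467935) = 1219794/1555147 + 16147/209705 = 280907859379/326122101635 ≈ 0.86136)
(569928 - 572888) + R = (569928 - 572888) + 280907859379/326122101635 = -2960 + 280907859379/326122101635 = -965040512980221/326122101635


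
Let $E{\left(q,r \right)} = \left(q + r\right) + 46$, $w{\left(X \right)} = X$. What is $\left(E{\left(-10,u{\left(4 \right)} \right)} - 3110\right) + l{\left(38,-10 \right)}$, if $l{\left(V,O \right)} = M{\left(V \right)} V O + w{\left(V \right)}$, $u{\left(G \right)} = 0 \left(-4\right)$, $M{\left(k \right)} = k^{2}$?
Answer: $-551756$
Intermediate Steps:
$u{\left(G \right)} = 0$
$l{\left(V,O \right)} = V + O V^{3}$ ($l{\left(V,O \right)} = V^{2} V O + V = V^{3} O + V = O V^{3} + V = V + O V^{3}$)
$E{\left(q,r \right)} = 46 + q + r$
$\left(E{\left(-10,u{\left(4 \right)} \right)} - 3110\right) + l{\left(38,-10 \right)} = \left(\left(46 - 10 + 0\right) - 3110\right) + \left(38 - 10 \cdot 38^{3}\right) = \left(36 - 3110\right) + \left(38 - 548720\right) = -3074 + \left(38 - 548720\right) = -3074 - 548682 = -551756$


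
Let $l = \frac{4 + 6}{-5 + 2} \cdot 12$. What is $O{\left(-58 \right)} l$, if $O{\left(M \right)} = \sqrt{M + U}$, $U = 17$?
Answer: $- 40 i \sqrt{41} \approx - 256.13 i$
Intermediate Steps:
$l = -40$ ($l = \frac{10}{-3} \cdot 12 = 10 \left(- \frac{1}{3}\right) 12 = \left(- \frac{10}{3}\right) 12 = -40$)
$O{\left(M \right)} = \sqrt{17 + M}$ ($O{\left(M \right)} = \sqrt{M + 17} = \sqrt{17 + M}$)
$O{\left(-58 \right)} l = \sqrt{17 - 58} \left(-40\right) = \sqrt{-41} \left(-40\right) = i \sqrt{41} \left(-40\right) = - 40 i \sqrt{41}$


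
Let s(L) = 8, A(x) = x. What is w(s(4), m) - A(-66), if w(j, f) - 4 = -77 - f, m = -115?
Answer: 108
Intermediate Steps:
w(j, f) = -73 - f (w(j, f) = 4 + (-77 - f) = -73 - f)
w(s(4), m) - A(-66) = (-73 - 1*(-115)) - 1*(-66) = (-73 + 115) + 66 = 42 + 66 = 108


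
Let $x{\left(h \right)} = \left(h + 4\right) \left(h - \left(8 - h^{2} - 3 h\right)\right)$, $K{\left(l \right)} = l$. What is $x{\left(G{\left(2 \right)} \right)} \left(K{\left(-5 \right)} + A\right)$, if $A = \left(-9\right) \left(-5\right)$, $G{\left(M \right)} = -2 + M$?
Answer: $-1280$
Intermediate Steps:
$x{\left(h \right)} = \left(4 + h\right) \left(-8 + h^{2} + 4 h\right)$ ($x{\left(h \right)} = \left(4 + h\right) \left(h + \left(-8 + h^{2} + 3 h\right)\right) = \left(4 + h\right) \left(-8 + h^{2} + 4 h\right)$)
$A = 45$
$x{\left(G{\left(2 \right)} \right)} \left(K{\left(-5 \right)} + A\right) = \left(-32 + \left(-2 + 2\right)^{3} + 8 \left(-2 + 2\right) + 8 \left(-2 + 2\right)^{2}\right) \left(-5 + 45\right) = \left(-32 + 0^{3} + 8 \cdot 0 + 8 \cdot 0^{2}\right) 40 = \left(-32 + 0 + 0 + 8 \cdot 0\right) 40 = \left(-32 + 0 + 0 + 0\right) 40 = \left(-32\right) 40 = -1280$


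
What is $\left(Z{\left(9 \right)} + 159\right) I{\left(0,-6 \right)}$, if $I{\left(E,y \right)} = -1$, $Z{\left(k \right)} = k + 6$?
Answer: $-174$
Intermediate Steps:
$Z{\left(k \right)} = 6 + k$
$\left(Z{\left(9 \right)} + 159\right) I{\left(0,-6 \right)} = \left(\left(6 + 9\right) + 159\right) \left(-1\right) = \left(15 + 159\right) \left(-1\right) = 174 \left(-1\right) = -174$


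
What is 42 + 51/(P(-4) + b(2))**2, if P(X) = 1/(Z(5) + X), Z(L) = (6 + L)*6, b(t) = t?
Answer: 852294/15625 ≈ 54.547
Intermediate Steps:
Z(L) = 36 + 6*L
P(X) = 1/(66 + X) (P(X) = 1/((36 + 6*5) + X) = 1/((36 + 30) + X) = 1/(66 + X))
42 + 51/(P(-4) + b(2))**2 = 42 + 51/(1/(66 - 4) + 2)**2 = 42 + 51/(1/62 + 2)**2 = 42 + 51/(125/62)**2 = 42 + 51/(15625/3844) = 42 + (3844/15625)*51 = 42 + 196044/15625 = 852294/15625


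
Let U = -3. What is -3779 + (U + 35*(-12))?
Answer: -4202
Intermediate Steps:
-3779 + (U + 35*(-12)) = -3779 + (-3 + 35*(-12)) = -3779 + (-3 - 420) = -3779 - 423 = -4202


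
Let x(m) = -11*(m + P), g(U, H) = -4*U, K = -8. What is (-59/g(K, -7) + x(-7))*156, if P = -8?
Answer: 203619/8 ≈ 25452.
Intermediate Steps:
x(m) = 88 - 11*m (x(m) = -11*(m - 8) = -11*(-8 + m) = 88 - 11*m)
(-59/g(K, -7) + x(-7))*156 = (-59/((-4*(-8))) + (88 - 11*(-7)))*156 = (-59/32 + (88 + 77))*156 = (-59*1/32 + 165)*156 = (-59/32 + 165)*156 = (5221/32)*156 = 203619/8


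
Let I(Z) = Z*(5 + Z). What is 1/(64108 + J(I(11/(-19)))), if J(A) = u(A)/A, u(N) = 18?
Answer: 154/9871549 ≈ 1.5600e-5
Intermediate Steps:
J(A) = 18/A
1/(64108 + J(I(11/(-19)))) = 1/(64108 + 18/(((11/(-19))*(5 + 11/(-19))))) = 1/(64108 + 18/(((11*(-1/19))*(5 + 11*(-1/19))))) = 1/(64108 + 18/((-11*(5 - 11/19)/19))) = 1/(64108 + 18/((-11/19*84/19))) = 1/(64108 + 18/(-924/361)) = 1/(64108 + 18*(-361/924)) = 1/(64108 - 1083/154) = 1/(9871549/154) = 154/9871549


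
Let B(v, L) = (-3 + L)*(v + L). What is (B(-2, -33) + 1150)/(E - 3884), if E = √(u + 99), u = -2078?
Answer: -1872088/3017487 - 482*I*√1979/3017487 ≈ -0.62041 - 0.007106*I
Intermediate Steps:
B(v, L) = (-3 + L)*(L + v)
E = I*√1979 (E = √(-2078 + 99) = √(-1979) = I*√1979 ≈ 44.486*I)
(B(-2, -33) + 1150)/(E - 3884) = (((-33)² - 3*(-33) - 3*(-2) - 33*(-2)) + 1150)/(I*√1979 - 3884) = ((1089 + 99 + 6 + 66) + 1150)/(-3884 + I*√1979) = (1260 + 1150)/(-3884 + I*√1979) = 2410/(-3884 + I*√1979)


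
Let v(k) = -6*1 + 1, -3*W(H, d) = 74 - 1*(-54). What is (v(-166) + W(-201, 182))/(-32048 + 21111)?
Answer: 143/32811 ≈ 0.0043583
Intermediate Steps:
W(H, d) = -128/3 (W(H, d) = -(74 - 1*(-54))/3 = -(74 + 54)/3 = -⅓*128 = -128/3)
v(k) = -5 (v(k) = -6 + 1 = -5)
(v(-166) + W(-201, 182))/(-32048 + 21111) = (-5 - 128/3)/(-32048 + 21111) = -143/3/(-10937) = -143/3*(-1/10937) = 143/32811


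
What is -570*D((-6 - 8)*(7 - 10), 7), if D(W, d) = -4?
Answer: 2280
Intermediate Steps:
-570*D((-6 - 8)*(7 - 10), 7) = -570*(-4) = 2280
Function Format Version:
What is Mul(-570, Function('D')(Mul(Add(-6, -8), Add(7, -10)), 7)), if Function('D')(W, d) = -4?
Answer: 2280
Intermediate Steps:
Mul(-570, Function('D')(Mul(Add(-6, -8), Add(7, -10)), 7)) = Mul(-570, -4) = 2280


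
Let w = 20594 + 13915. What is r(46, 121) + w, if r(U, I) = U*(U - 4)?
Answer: 36441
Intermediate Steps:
w = 34509
r(U, I) = U*(-4 + U)
r(46, 121) + w = 46*(-4 + 46) + 34509 = 46*42 + 34509 = 1932 + 34509 = 36441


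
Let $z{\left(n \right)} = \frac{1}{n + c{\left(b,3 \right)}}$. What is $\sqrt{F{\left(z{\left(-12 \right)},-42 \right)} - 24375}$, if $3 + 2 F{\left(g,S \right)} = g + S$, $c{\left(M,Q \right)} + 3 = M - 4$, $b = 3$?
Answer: $\frac{i \sqrt{1561442}}{8} \approx 156.2 i$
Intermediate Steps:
$c{\left(M,Q \right)} = -7 + M$ ($c{\left(M,Q \right)} = -3 + \left(M - 4\right) = -3 + \left(-4 + M\right) = -7 + M$)
$z{\left(n \right)} = \frac{1}{-4 + n}$ ($z{\left(n \right)} = \frac{1}{n + \left(-7 + 3\right)} = \frac{1}{n - 4} = \frac{1}{-4 + n}$)
$F{\left(g,S \right)} = - \frac{3}{2} + \frac{S}{2} + \frac{g}{2}$ ($F{\left(g,S \right)} = - \frac{3}{2} + \frac{g + S}{2} = - \frac{3}{2} + \frac{S + g}{2} = - \frac{3}{2} + \left(\frac{S}{2} + \frac{g}{2}\right) = - \frac{3}{2} + \frac{S}{2} + \frac{g}{2}$)
$\sqrt{F{\left(z{\left(-12 \right)},-42 \right)} - 24375} = \sqrt{\left(- \frac{3}{2} + \frac{1}{2} \left(-42\right) + \frac{1}{2 \left(-4 - 12\right)}\right) - 24375} = \sqrt{\left(- \frac{3}{2} - 21 + \frac{1}{2 \left(-16\right)}\right) - 24375} = \sqrt{\left(- \frac{3}{2} - 21 + \frac{1}{2} \left(- \frac{1}{16}\right)\right) - 24375} = \sqrt{\left(- \frac{3}{2} - 21 - \frac{1}{32}\right) - 24375} = \sqrt{- \frac{721}{32} - 24375} = \sqrt{- \frac{780721}{32}} = \frac{i \sqrt{1561442}}{8}$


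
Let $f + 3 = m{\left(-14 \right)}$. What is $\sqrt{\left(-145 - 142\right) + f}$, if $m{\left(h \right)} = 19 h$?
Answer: $2 i \sqrt{139} \approx 23.58 i$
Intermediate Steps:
$f = -269$ ($f = -3 + 19 \left(-14\right) = -3 - 266 = -269$)
$\sqrt{\left(-145 - 142\right) + f} = \sqrt{\left(-145 - 142\right) - 269} = \sqrt{-287 - 269} = \sqrt{-556} = 2 i \sqrt{139}$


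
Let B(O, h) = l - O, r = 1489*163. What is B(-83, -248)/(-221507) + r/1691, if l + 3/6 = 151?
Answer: 107521809201/749136674 ≈ 143.53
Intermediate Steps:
l = 301/2 (l = -½ + 151 = 301/2 ≈ 150.50)
r = 242707
B(O, h) = 301/2 - O
B(-83, -248)/(-221507) + r/1691 = (301/2 - 1*(-83))/(-221507) + 242707/1691 = (301/2 + 83)*(-1/221507) + 242707*(1/1691) = (467/2)*(-1/221507) + 242707/1691 = -467/443014 + 242707/1691 = 107521809201/749136674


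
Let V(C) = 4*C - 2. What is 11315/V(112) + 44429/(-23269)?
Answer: 243473401/10377974 ≈ 23.461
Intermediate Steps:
V(C) = -2 + 4*C
11315/V(112) + 44429/(-23269) = 11315/(-2 + 4*112) + 44429/(-23269) = 11315/(-2 + 448) + 44429*(-1/23269) = 11315/446 - 44429/23269 = 243473401/10377974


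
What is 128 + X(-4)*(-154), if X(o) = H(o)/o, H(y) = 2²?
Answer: 282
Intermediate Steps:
H(y) = 4
X(o) = 4/o
128 + X(-4)*(-154) = 128 + (4/(-4))*(-154) = 128 + (4*(-¼))*(-154) = 128 - 1*(-154) = 128 + 154 = 282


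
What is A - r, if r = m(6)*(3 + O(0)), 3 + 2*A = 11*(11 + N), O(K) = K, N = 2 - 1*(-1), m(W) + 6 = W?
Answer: 151/2 ≈ 75.500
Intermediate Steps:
m(W) = -6 + W
N = 3 (N = 2 + 1 = 3)
A = 151/2 (A = -3/2 + (11*(11 + 3))/2 = -3/2 + (11*14)/2 = -3/2 + (½)*154 = -3/2 + 77 = 151/2 ≈ 75.500)
r = 0 (r = (-6 + 6)*(3 + 0) = 0*3 = 0)
A - r = 151/2 - 1*0 = 151/2 + 0 = 151/2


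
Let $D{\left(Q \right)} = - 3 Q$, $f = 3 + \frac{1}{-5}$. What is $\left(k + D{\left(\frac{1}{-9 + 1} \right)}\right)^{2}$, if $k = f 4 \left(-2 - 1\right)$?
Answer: $\frac{1766241}{1600} \approx 1103.9$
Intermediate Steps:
$f = \frac{14}{5}$ ($f = 3 - \frac{1}{5} = \frac{14}{5} \approx 2.8$)
$k = - \frac{168}{5}$ ($k = \frac{14}{5} \cdot 4 \left(-2 - 1\right) = \frac{56}{5} \left(-3\right) = - \frac{168}{5} \approx -33.6$)
$\left(k + D{\left(\frac{1}{-9 + 1} \right)}\right)^{2} = \left(- \frac{168}{5} - \frac{3}{-9 + 1}\right)^{2} = \left(- \frac{168}{5} - \frac{3}{-8}\right)^{2} = \left(- \frac{168}{5} - - \frac{3}{8}\right)^{2} = \left(- \frac{168}{5} + \frac{3}{8}\right)^{2} = \left(- \frac{1329}{40}\right)^{2} = \frac{1766241}{1600}$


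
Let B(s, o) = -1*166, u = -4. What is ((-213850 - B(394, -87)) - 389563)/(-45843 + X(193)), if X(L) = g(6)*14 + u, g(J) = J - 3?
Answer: 603247/45805 ≈ 13.170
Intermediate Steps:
g(J) = -3 + J
B(s, o) = -166
X(L) = 38 (X(L) = (-3 + 6)*14 - 4 = 3*14 - 4 = 42 - 4 = 38)
((-213850 - B(394, -87)) - 389563)/(-45843 + X(193)) = ((-213850 - 1*(-166)) - 389563)/(-45843 + 38) = ((-213850 + 166) - 389563)/(-45805) = (-213684 - 389563)*(-1/45805) = -603247*(-1/45805) = 603247/45805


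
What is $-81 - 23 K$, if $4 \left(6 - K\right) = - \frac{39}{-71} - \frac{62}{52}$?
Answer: $- \frac{1644397}{7384} \approx -222.7$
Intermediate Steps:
$K = \frac{45491}{7384}$ ($K = 6 - \frac{- \frac{39}{-71} - \frac{62}{52}}{4} = 6 - \frac{\left(-39\right) \left(- \frac{1}{71}\right) - \frac{31}{26}}{4} = 6 - \frac{\frac{39}{71} - \frac{31}{26}}{4} = 6 - - \frac{1187}{7384} = 6 + \frac{1187}{7384} = \frac{45491}{7384} \approx 6.1608$)
$-81 - 23 K = -81 - \frac{1046293}{7384} = - \frac{1644397}{7384}$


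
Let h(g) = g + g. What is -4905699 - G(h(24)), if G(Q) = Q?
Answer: -4905747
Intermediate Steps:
h(g) = 2*g
-4905699 - G(h(24)) = -4905699 - 2*24 = -4905699 - 1*48 = -4905699 - 48 = -4905747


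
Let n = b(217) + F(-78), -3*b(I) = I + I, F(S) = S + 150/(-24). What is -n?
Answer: 2747/12 ≈ 228.92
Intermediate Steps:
F(S) = -25/4 + S (F(S) = S + 150*(-1/24) = S - 25/4 = -25/4 + S)
b(I) = -2*I/3 (b(I) = -(I + I)/3 = -2*I/3)
n = -2747/12 (n = -⅔*217 + (-25/4 - 78) = -434/3 - 337/4 = -2747/12 ≈ -228.92)
-n = -1*(-2747/12) = 2747/12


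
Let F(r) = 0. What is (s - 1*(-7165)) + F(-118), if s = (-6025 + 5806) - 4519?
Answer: 2427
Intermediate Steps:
s = -4738 (s = -219 - 4519 = -4738)
(s - 1*(-7165)) + F(-118) = (-4738 - 1*(-7165)) + 0 = (-4738 + 7165) + 0 = 2427 + 0 = 2427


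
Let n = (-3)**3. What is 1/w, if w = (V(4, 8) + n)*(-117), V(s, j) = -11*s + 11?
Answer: 1/7020 ≈ 0.00014245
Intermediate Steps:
V(s, j) = 11 - 11*s
n = -27
w = 7020 (w = ((11 - 11*4) - 27)*(-117) = ((11 - 44) - 27)*(-117) = (-33 - 27)*(-117) = -60*(-117) = 7020)
1/w = 1/7020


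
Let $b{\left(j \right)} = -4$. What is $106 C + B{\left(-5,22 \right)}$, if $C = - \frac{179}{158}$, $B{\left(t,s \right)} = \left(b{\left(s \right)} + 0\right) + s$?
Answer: $- \frac{8065}{79} \approx -102.09$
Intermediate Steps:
$B{\left(t,s \right)} = -4 + s$ ($B{\left(t,s \right)} = \left(-4 + 0\right) + s = -4 + s$)
$C = - \frac{179}{158}$ ($C = \left(-179\right) \frac{1}{158} = - \frac{179}{158} \approx -1.1329$)
$106 C + B{\left(-5,22 \right)} = 106 \left(- \frac{179}{158}\right) + \left(-4 + 22\right) = - \frac{9487}{79} + 18 = - \frac{8065}{79}$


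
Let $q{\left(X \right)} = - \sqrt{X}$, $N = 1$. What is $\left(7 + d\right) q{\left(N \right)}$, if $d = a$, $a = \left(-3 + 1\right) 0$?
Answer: $-7$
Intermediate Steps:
$a = 0$ ($a = \left(-2\right) 0 = 0$)
$d = 0$
$\left(7 + d\right) q{\left(N \right)} = \left(7 + 0\right) \left(- \sqrt{1}\right) = 7 \left(\left(-1\right) 1\right) = 7 \left(-1\right) = -7$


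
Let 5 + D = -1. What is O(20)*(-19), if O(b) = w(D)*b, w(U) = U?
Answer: 2280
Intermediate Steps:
D = -6 (D = -5 - 1 = -6)
O(b) = -6*b
O(20)*(-19) = -6*20*(-19) = -120*(-19) = 2280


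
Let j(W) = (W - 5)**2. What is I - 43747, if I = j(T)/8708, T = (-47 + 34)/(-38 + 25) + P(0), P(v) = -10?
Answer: -13605310/311 ≈ -43747.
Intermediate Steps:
T = -9 (T = (-47 + 34)/(-38 + 25) - 10 = -13/(-13) - 10 = -13*(-1/13) - 10 = 1 - 10 = -9)
j(W) = (-5 + W)**2
I = 7/311 (I = (-5 - 9)**2/8708 = (-14)**2*(1/8708) = 196*(1/8708) = 7/311 ≈ 0.022508)
I - 43747 = 7/311 - 43747 = -13605310/311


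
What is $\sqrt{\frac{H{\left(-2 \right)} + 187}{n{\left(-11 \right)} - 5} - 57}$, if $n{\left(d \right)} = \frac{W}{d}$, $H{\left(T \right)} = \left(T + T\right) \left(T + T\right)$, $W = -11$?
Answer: $\frac{i \sqrt{431}}{2} \approx 10.38 i$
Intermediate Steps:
$H{\left(T \right)} = 4 T^{2}$ ($H{\left(T \right)} = 2 T 2 T = 4 T^{2}$)
$n{\left(d \right)} = - \frac{11}{d}$
$\sqrt{\frac{H{\left(-2 \right)} + 187}{n{\left(-11 \right)} - 5} - 57} = \sqrt{\frac{4 \left(-2\right)^{2} + 187}{- \frac{11}{-11} - 5} - 57} = \sqrt{\frac{4 \cdot 4 + 187}{\left(-11\right) \left(- \frac{1}{11}\right) - 5} - 57} = \sqrt{\frac{16 + 187}{1 - 5} - 57} = \sqrt{\frac{203}{-4} - 57} = \sqrt{203 \left(- \frac{1}{4}\right) - 57} = \sqrt{- \frac{203}{4} - 57} = \sqrt{- \frac{431}{4}} = \frac{i \sqrt{431}}{2}$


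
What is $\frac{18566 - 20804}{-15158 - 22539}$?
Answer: $\frac{2238}{37697} \approx 0.059368$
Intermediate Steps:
$\frac{18566 - 20804}{-15158 - 22539} = - \frac{2238}{-37697} = \left(-2238\right) \left(- \frac{1}{37697}\right) = \frac{2238}{37697}$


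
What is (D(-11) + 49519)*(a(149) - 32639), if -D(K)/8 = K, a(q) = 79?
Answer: -1615203920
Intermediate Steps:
D(K) = -8*K
(D(-11) + 49519)*(a(149) - 32639) = (-8*(-11) + 49519)*(79 - 32639) = (88 + 49519)*(-32560) = 49607*(-32560) = -1615203920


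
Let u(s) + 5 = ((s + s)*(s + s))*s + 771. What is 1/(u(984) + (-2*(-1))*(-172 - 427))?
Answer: 1/3811055184 ≈ 2.6239e-10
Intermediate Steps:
u(s) = 766 + 4*s**3 (u(s) = -5 + (((s + s)*(s + s))*s + 771) = -5 + (((2*s)*(2*s))*s + 771) = -5 + ((4*s**2)*s + 771) = -5 + (4*s**3 + 771) = -5 + (771 + 4*s**3) = 766 + 4*s**3)
1/(u(984) + (-2*(-1))*(-172 - 427)) = 1/((766 + 4*984**3) + (-2*(-1))*(-172 - 427)) = 1/((766 + 4*952763904) + 2*(-599)) = 1/((766 + 3811055616) - 1198) = 1/(3811056382 - 1198) = 1/3811055184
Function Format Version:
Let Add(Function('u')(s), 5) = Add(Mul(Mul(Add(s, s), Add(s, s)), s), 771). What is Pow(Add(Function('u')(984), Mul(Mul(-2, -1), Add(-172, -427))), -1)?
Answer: Rational(1, 3811055184) ≈ 2.6239e-10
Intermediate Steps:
Function('u')(s) = Add(766, Mul(4, Pow(s, 3))) (Function('u')(s) = Add(-5, Add(Mul(Mul(Add(s, s), Add(s, s)), s), 771)) = Add(-5, Add(Mul(Mul(Mul(2, s), Mul(2, s)), s), 771)) = Add(-5, Add(Mul(Mul(4, Pow(s, 2)), s), 771)) = Add(-5, Add(Mul(4, Pow(s, 3)), 771)) = Add(-5, Add(771, Mul(4, Pow(s, 3)))) = Add(766, Mul(4, Pow(s, 3))))
Pow(Add(Function('u')(984), Mul(Mul(-2, -1), Add(-172, -427))), -1) = Pow(Add(Add(766, Mul(4, Pow(984, 3))), Mul(Mul(-2, -1), Add(-172, -427))), -1) = Pow(Add(Add(766, Mul(4, 952763904)), Mul(2, -599)), -1) = Pow(Add(Add(766, 3811055616), -1198), -1) = Pow(Add(3811056382, -1198), -1) = Pow(3811055184, -1) = Rational(1, 3811055184)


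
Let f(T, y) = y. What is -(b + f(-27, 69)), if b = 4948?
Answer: -5017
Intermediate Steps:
-(b + f(-27, 69)) = -(4948 + 69) = -1*5017 = -5017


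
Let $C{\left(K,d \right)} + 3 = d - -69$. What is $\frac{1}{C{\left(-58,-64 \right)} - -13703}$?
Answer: $\frac{1}{13705} \approx 7.2966 \cdot 10^{-5}$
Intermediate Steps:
$C{\left(K,d \right)} = 66 + d$ ($C{\left(K,d \right)} = -3 + \left(d - -69\right) = -3 + \left(d + 69\right) = -3 + \left(69 + d\right) = 66 + d$)
$\frac{1}{C{\left(-58,-64 \right)} - -13703} = \frac{1}{\left(66 - 64\right) - -13703} = \frac{1}{2 + 13703} = \frac{1}{13705}$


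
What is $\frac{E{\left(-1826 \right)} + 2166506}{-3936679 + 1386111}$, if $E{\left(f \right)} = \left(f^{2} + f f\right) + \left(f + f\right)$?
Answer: $- \frac{4415703}{1275284} \approx -3.4625$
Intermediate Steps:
$E{\left(f \right)} = 2 f + 2 f^{2}$ ($E{\left(f \right)} = \left(f^{2} + f^{2}\right) + 2 f = 2 f^{2} + 2 f = 2 f + 2 f^{2}$)
$\frac{E{\left(-1826 \right)} + 2166506}{-3936679 + 1386111} = \frac{2 \left(-1826\right) \left(1 - 1826\right) + 2166506}{-3936679 + 1386111} = \frac{2 \left(-1826\right) \left(-1825\right) + 2166506}{-2550568} = \left(6664900 + 2166506\right) \left(- \frac{1}{2550568}\right) = 8831406 \left(- \frac{1}{2550568}\right) = - \frac{4415703}{1275284}$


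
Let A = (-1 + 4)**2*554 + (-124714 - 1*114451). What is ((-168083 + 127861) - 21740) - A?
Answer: 172217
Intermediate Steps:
A = -234179 (A = 3**2*554 + (-124714 - 114451) = 9*554 - 239165 = 4986 - 239165 = -234179)
((-168083 + 127861) - 21740) - A = ((-168083 + 127861) - 21740) - 1*(-234179) = (-40222 - 21740) + 234179 = -61962 + 234179 = 172217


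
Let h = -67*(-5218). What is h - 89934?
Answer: 259672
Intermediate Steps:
h = 349606
h - 89934 = 349606 - 89934 = 259672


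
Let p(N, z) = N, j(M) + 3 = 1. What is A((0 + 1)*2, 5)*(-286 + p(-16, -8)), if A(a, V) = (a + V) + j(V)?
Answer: -1510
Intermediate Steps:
j(M) = -2 (j(M) = -3 + 1 = -2)
A(a, V) = -2 + V + a (A(a, V) = (a + V) - 2 = (V + a) - 2 = -2 + V + a)
A((0 + 1)*2, 5)*(-286 + p(-16, -8)) = (-2 + 5 + (0 + 1)*2)*(-286 - 16) = (-2 + 5 + 1*2)*(-302) = (-2 + 5 + 2)*(-302) = 5*(-302) = -1510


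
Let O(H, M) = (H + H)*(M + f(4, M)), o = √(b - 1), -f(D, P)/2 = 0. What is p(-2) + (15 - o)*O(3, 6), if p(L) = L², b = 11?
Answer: 544 - 36*√10 ≈ 430.16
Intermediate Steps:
f(D, P) = 0 (f(D, P) = -2*0 = 0)
o = √10 (o = √(11 - 1) = √10 ≈ 3.1623)
O(H, M) = 2*H*M (O(H, M) = (H + H)*(M + 0) = (2*H)*M = 2*H*M)
p(-2) + (15 - o)*O(3, 6) = (-2)² + (15 - √10)*(2*3*6) = 4 + (15 - √10)*36 = 4 + (540 - 36*√10) = 544 - 36*√10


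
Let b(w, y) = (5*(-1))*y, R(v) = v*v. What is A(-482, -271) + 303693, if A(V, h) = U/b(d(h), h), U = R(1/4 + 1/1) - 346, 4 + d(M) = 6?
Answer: 6584058729/21680 ≈ 3.0369e+5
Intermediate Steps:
d(M) = 2 (d(M) = -4 + 6 = 2)
R(v) = v²
b(w, y) = -5*y
U = -5511/16 (U = (1/4 + 1/1)² - 346 = (1*(¼) + 1*1)² - 346 = (¼ + 1)² - 346 = (5/4)² - 346 = 25/16 - 346 = -5511/16 ≈ -344.44)
A(V, h) = 5511/(80*h) (A(V, h) = -5511*(-1/(5*h))/16 = -(-5511)/(80*h) = 5511/(80*h))
A(-482, -271) + 303693 = (5511/80)/(-271) + 303693 = (5511/80)*(-1/271) + 303693 = -5511/21680 + 303693 = 6584058729/21680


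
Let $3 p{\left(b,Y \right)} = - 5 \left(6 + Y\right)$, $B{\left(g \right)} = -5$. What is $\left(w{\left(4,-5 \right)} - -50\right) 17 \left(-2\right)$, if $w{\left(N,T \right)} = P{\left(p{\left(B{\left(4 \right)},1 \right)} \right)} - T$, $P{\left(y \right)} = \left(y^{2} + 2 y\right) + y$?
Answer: $- \frac{47770}{9} \approx -5307.8$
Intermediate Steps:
$p{\left(b,Y \right)} = -10 - \frac{5 Y}{3}$ ($p{\left(b,Y \right)} = \frac{\left(-5\right) \left(6 + Y\right)}{3} = \frac{-30 - 5 Y}{3} = -10 - \frac{5 Y}{3}$)
$P{\left(y \right)} = y^{2} + 3 y$
$w{\left(N,T \right)} = \frac{910}{9} - T$ ($w{\left(N,T \right)} = \left(-10 - \frac{5}{3}\right) \left(3 - \frac{35}{3}\right) - T = - \frac{35 \left(3 - \frac{35}{3}\right)}{3} - T = \left(- \frac{35}{3}\right) \left(- \frac{26}{3}\right) - T = \frac{910}{9} - T$)
$\left(w{\left(4,-5 \right)} - -50\right) 17 \left(-2\right) = \left(\left(\frac{910}{9} - -5\right) - -50\right) 17 \left(-2\right) = \left(\left(\frac{910}{9} + 5\right) + 50\right) \left(-34\right) = \left(\frac{955}{9} + 50\right) \left(-34\right) = \frac{1405}{9} \left(-34\right) = - \frac{47770}{9}$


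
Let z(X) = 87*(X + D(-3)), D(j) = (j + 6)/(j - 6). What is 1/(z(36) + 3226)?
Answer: 1/6329 ≈ 0.00015800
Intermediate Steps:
D(j) = (6 + j)/(-6 + j)
z(X) = -29 + 87*X (z(X) = 87*(X + (6 - 3)/(-6 - 3)) = 87*(X + 3/(-9)) = 87*(X - ⅑*3) = 87*(X - ⅓) = 87*(-⅓ + X) = -29 + 87*X)
1/(z(36) + 3226) = 1/((-29 + 87*36) + 3226) = 1/((-29 + 3132) + 3226) = 1/(3103 + 3226) = 1/6329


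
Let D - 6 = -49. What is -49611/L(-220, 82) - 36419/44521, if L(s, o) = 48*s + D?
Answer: 79242638/20524181 ≈ 3.8609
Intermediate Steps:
D = -43 (D = 6 - 49 = -43)
L(s, o) = -43 + 48*s (L(s, o) = 48*s - 43 = -43 + 48*s)
-49611/L(-220, 82) - 36419/44521 = -49611/(-43 + 48*(-220)) - 36419/44521 = -49611/(-43 - 10560) - 36419*1/44521 = -49611/(-10603) - 36419/44521 = -49611*(-1/10603) - 36419/44521 = 2157/461 - 36419/44521 = 79242638/20524181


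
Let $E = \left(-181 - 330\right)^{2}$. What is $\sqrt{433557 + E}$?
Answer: $\sqrt{694678} \approx 833.47$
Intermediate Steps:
$E = 261121$ ($E = \left(-511\right)^{2} = 261121$)
$\sqrt{433557 + E} = \sqrt{433557 + 261121} = \sqrt{694678}$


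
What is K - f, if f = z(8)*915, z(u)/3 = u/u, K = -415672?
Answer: -418417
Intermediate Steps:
z(u) = 3 (z(u) = 3*(u/u) = 3*1 = 3)
f = 2745 (f = 3*915 = 2745)
K - f = -415672 - 1*2745 = -415672 - 2745 = -418417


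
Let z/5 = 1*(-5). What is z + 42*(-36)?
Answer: -1537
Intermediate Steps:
z = -25 (z = 5*(1*(-5)) = 5*(-5) = -25)
z + 42*(-36) = -25 + 42*(-36) = -25 - 1512 = -1537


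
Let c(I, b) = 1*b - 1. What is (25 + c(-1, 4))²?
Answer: 784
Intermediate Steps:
c(I, b) = -1 + b (c(I, b) = b - 1 = -1 + b)
(25 + c(-1, 4))² = (25 + (-1 + 4))² = (25 + 3)² = 28² = 784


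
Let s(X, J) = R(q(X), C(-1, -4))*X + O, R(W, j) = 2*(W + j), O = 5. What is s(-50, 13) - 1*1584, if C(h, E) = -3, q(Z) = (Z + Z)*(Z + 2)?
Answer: -481279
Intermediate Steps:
q(Z) = 2*Z*(2 + Z) (q(Z) = (2*Z)*(2 + Z) = 2*Z*(2 + Z))
R(W, j) = 2*W + 2*j
s(X, J) = 5 + X*(-6 + 4*X*(2 + X)) (s(X, J) = (2*(2*X*(2 + X)) + 2*(-3))*X + 5 = (4*X*(2 + X) - 6)*X + 5 = (-6 + 4*X*(2 + X))*X + 5 = X*(-6 + 4*X*(2 + X)) + 5 = 5 + X*(-6 + 4*X*(2 + X)))
s(-50, 13) - 1*1584 = (5 + 2*(-50)*(-3 + 2*(-50)*(2 - 50))) - 1*1584 = (5 + 2*(-50)*(-3 + 2*(-50)*(-48))) - 1584 = (5 + 2*(-50)*(-3 + 4800)) - 1584 = (5 + 2*(-50)*4797) - 1584 = (5 - 479700) - 1584 = -479695 - 1584 = -481279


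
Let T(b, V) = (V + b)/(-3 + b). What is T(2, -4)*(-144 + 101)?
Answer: -86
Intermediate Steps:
T(b, V) = (V + b)/(-3 + b)
T(2, -4)*(-144 + 101) = ((-4 + 2)/(-3 + 2))*(-144 + 101) = (-2/(-1))*(-43) = -1*(-2)*(-43) = 2*(-43) = -86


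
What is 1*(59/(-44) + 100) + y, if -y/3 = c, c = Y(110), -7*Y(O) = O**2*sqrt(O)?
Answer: 4341/44 + 36300*sqrt(110)/7 ≈ 54487.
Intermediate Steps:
Y(O) = -O**(5/2)/7 (Y(O) = -O**2*sqrt(O)/7 = -O**(5/2)/7)
c = -12100*sqrt(110)/7 ≈ -18129.
y = 36300*sqrt(110)/7 (y = -(-36300)*sqrt(110)/7 = 36300*sqrt(110)/7 ≈ 54388.)
1*(59/(-44) + 100) + y = 1*(59/(-44) + 100) + 36300*sqrt(110)/7 = 1*(59*(-1/44) + 100) + 36300*sqrt(110)/7 = 1*(-59/44 + 100) + 36300*sqrt(110)/7 = 1*(4341/44) + 36300*sqrt(110)/7 = 4341/44 + 36300*sqrt(110)/7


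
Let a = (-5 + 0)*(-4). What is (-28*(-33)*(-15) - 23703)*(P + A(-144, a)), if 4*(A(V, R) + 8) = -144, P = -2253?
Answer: 86282211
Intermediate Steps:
a = 20 (a = -5*(-4) = 20)
A(V, R) = -44 (A(V, R) = -8 + (¼)*(-144) = -8 - 36 = -44)
(-28*(-33)*(-15) - 23703)*(P + A(-144, a)) = (-28*(-33)*(-15) - 23703)*(-2253 - 44) = (924*(-15) - 23703)*(-2297) = (-13860 - 23703)*(-2297) = -37563*(-2297) = 86282211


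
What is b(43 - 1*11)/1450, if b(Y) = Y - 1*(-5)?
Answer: 37/1450 ≈ 0.025517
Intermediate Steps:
b(Y) = 5 + Y (b(Y) = Y + 5 = 5 + Y)
b(43 - 1*11)/1450 = (5 + (43 - 1*11))/1450 = (5 + (43 - 11))*(1/1450) = (5 + 32)*(1/1450) = 37*(1/1450) = 37/1450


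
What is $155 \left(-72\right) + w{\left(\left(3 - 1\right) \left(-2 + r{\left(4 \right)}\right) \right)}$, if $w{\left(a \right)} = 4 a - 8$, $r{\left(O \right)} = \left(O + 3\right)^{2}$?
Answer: $-10792$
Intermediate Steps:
$r{\left(O \right)} = \left(3 + O\right)^{2}$
$w{\left(a \right)} = -8 + 4 a$
$155 \left(-72\right) + w{\left(\left(3 - 1\right) \left(-2 + r{\left(4 \right)}\right) \right)} = 155 \left(-72\right) - \left(8 - 4 \left(3 - 1\right) \left(-2 + \left(3 + 4\right)^{2}\right)\right) = -11160 - \left(8 - 4 \cdot 2 \left(-2 + 7^{2}\right)\right) = -11160 - \left(8 - 4 \cdot 2 \left(-2 + 49\right)\right) = -11160 - \left(8 - 4 \cdot 2 \cdot 47\right) = -11160 + \left(-8 + 4 \cdot 94\right) = -11160 + \left(-8 + 376\right) = -11160 + 368 = -10792$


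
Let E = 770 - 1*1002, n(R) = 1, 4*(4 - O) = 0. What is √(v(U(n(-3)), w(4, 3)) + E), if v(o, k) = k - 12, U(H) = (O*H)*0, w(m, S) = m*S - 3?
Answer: I*√235 ≈ 15.33*I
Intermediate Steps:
O = 4 (O = 4 - ¼*0 = 4 + 0 = 4)
w(m, S) = -3 + S*m (w(m, S) = S*m - 3 = -3 + S*m)
E = -232 (E = 770 - 1002 = -232)
U(H) = 0 (U(H) = (4*H)*0 = 0)
v(o, k) = -12 + k
√(v(U(n(-3)), w(4, 3)) + E) = √((-12 + (-3 + 3*4)) - 232) = √((-12 + (-3 + 12)) - 232) = √((-12 + 9) - 232) = √(-3 - 232) = √(-235) = I*√235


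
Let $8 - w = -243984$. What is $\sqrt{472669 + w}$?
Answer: $3 \sqrt{79629} \approx 846.56$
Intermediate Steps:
$w = 243992$ ($w = 8 - -243984 = 8 + 243984 = 243992$)
$\sqrt{472669 + w} = \sqrt{472669 + 243992} = \sqrt{716661} = 3 \sqrt{79629}$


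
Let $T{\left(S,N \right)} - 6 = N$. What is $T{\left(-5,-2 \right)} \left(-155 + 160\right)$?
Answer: $20$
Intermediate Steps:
$T{\left(S,N \right)} = 6 + N$
$T{\left(-5,-2 \right)} \left(-155 + 160\right) = \left(6 - 2\right) \left(-155 + 160\right) = 4 \cdot 5 = 20$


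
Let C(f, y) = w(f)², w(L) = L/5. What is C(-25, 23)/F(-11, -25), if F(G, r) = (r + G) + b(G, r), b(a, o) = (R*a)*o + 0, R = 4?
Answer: 25/1064 ≈ 0.023496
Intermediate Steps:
w(L) = L/5 (w(L) = L*(⅕) = L/5)
b(a, o) = 4*a*o (b(a, o) = (4*a)*o + 0 = 4*a*o + 0 = 4*a*o)
C(f, y) = f²/25 (C(f, y) = (f/5)² = f²/25)
F(G, r) = G + r + 4*G*r (F(G, r) = (r + G) + 4*G*r = (G + r) + 4*G*r = G + r + 4*G*r)
C(-25, 23)/F(-11, -25) = ((1/25)*(-25)²)/(-11 - 25 + 4*(-11)*(-25)) = ((1/25)*625)/(-11 - 25 + 1100) = 25/1064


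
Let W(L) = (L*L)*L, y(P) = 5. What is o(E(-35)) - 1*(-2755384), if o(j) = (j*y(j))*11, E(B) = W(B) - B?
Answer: 399184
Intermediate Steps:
W(L) = L³ (W(L) = L²*L = L³)
E(B) = B³ - B
o(j) = 55*j (o(j) = (j*5)*11 = (5*j)*11 = 55*j)
o(E(-35)) - 1*(-2755384) = 55*((-35)³ - 1*(-35)) - 1*(-2755384) = 55*(-42875 + 35) + 2755384 = 55*(-42840) + 2755384 = -2356200 + 2755384 = 399184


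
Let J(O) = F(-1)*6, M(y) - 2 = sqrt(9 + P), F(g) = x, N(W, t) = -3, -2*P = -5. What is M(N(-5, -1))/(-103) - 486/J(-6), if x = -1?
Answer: 8341/103 - sqrt(46)/206 ≈ 80.948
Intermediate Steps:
P = 5/2 (P = -1/2*(-5) = 5/2 ≈ 2.5000)
F(g) = -1
M(y) = 2 + sqrt(46)/2 (M(y) = 2 + sqrt(9 + 5/2) = 2 + sqrt(23/2) = 2 + sqrt(46)/2)
J(O) = -6 (J(O) = -1*6 = -6)
M(N(-5, -1))/(-103) - 486/J(-6) = (2 + sqrt(46)/2)/(-103) - 486/(-6) = (2 + sqrt(46)/2)*(-1/103) - 486*(-1/6) = (-2/103 - sqrt(46)/206) + 81 = 8341/103 - sqrt(46)/206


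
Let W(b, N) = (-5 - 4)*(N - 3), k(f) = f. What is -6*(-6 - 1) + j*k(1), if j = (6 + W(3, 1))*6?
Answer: 186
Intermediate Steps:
W(b, N) = 27 - 9*N (W(b, N) = -9*(-3 + N) = 27 - 9*N)
j = 144 (j = (6 + (27 - 9*1))*6 = (6 + (27 - 9))*6 = (6 + 18)*6 = 24*6 = 144)
-6*(-6 - 1) + j*k(1) = -6*(-6 - 1) + 144*1 = -6*(-7) + 144 = 42 + 144 = 186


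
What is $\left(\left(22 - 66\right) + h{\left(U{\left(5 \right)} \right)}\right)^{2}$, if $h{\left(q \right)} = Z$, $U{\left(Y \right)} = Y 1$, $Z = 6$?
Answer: $1444$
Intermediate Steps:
$U{\left(Y \right)} = Y$
$h{\left(q \right)} = 6$
$\left(\left(22 - 66\right) + h{\left(U{\left(5 \right)} \right)}\right)^{2} = \left(\left(22 - 66\right) + 6\right)^{2} = \left(-44 + 6\right)^{2} = \left(-38\right)^{2} = 1444$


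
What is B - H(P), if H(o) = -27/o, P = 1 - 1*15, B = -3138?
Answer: -43959/14 ≈ -3139.9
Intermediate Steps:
P = -14 (P = 1 - 15 = -14)
B - H(P) = -3138 - (-27)/(-14) = -3138 - (-27)*(-1)/14 = -3138 - 1*27/14 = -3138 - 27/14 = -43959/14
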